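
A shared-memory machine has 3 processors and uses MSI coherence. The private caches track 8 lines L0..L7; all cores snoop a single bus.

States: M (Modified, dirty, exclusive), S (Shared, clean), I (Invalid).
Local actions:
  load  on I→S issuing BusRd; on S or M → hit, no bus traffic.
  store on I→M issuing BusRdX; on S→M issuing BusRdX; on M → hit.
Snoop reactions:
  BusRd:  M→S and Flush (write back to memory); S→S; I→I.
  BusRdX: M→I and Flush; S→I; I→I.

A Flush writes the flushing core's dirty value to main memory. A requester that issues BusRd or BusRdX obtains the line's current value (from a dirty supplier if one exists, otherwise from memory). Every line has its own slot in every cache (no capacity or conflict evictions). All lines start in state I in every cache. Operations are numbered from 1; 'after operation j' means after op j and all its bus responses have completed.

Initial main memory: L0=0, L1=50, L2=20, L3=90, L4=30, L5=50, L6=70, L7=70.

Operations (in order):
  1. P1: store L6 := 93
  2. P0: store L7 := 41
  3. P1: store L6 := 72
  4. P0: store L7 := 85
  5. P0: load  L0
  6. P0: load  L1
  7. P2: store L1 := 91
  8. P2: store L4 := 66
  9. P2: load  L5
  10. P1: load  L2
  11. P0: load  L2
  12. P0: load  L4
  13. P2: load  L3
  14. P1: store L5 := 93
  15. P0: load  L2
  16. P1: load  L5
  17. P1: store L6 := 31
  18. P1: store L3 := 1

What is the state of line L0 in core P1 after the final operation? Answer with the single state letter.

step 1: P1: store L6 := 93  ⟶  IMI  (L6)  txn=BusRdX  M[L6]=70
step 2: P0: store L7 := 41  ⟶  MII  (L7)  txn=BusRdX  M[L7]=70
step 3: P1: store L6 := 72  ⟶  IMI  (L6)  txn=∅  M[L6]=70
step 4: P0: store L7 := 85  ⟶  MII  (L7)  txn=∅  M[L7]=70
step 5: P0: load  L0  ⟶  SII  (L0)  txn=BusRd  M[L0]=0
step 6: P0: load  L1  ⟶  SII  (L1)  txn=BusRd  M[L1]=50
step 7: P2: store L1 := 91  ⟶  IIM  (L1)  txn=BusRdX  M[L1]=50
step 8: P2: store L4 := 66  ⟶  IIM  (L4)  txn=BusRdX  M[L4]=30
step 9: P2: load  L5  ⟶  IIS  (L5)  txn=BusRd  M[L5]=50
step 10: P1: load  L2  ⟶  ISI  (L2)  txn=BusRd  M[L2]=20
step 11: P0: load  L2  ⟶  SSI  (L2)  txn=BusRd  M[L2]=20
step 12: P0: load  L4  ⟶  SIS  (L4)  txn=BusRd+Flush  M[L4]=66
step 13: P2: load  L3  ⟶  IIS  (L3)  txn=BusRd  M[L3]=90
step 14: P1: store L5 := 93  ⟶  IMI  (L5)  txn=BusRdX  M[L5]=50
step 15: P0: load  L2  ⟶  SSI  (L2)  txn=∅  M[L2]=20
step 16: P1: load  L5  ⟶  IMI  (L5)  txn=∅  M[L5]=50
step 17: P1: store L6 := 31  ⟶  IMI  (L6)  txn=∅  M[L6]=70
step 18: P1: store L3 := 1  ⟶  IMI  (L3)  txn=BusRdX  M[L3]=90

state = I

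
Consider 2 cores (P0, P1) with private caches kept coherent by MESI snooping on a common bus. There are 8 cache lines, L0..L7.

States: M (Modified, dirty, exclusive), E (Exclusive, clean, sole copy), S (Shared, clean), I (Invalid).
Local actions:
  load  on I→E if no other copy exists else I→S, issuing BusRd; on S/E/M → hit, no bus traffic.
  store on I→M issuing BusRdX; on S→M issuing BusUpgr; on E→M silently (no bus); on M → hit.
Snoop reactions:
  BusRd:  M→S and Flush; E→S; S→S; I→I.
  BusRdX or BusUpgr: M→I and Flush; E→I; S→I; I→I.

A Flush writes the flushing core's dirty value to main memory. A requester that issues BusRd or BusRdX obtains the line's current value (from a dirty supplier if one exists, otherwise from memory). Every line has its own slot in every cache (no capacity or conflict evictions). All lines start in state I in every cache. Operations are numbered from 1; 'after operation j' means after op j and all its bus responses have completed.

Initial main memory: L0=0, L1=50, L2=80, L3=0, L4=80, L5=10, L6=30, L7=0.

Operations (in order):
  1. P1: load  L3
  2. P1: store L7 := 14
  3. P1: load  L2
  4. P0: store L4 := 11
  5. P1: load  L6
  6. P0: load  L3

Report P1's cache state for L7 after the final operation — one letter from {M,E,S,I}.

state = M

  op1 P1: load  L3 → I/E on L3; bus BusRd; mem=0
  op2 P1: store L7 := 14 → I/M on L7; bus BusRdX; mem=0
  op3 P1: load  L2 → I/E on L2; bus BusRd; mem=80
  op4 P0: store L4 := 11 → M/I on L4; bus BusRdX; mem=80
  op5 P1: load  L6 → I/E on L6; bus BusRd; mem=30
  op6 P0: load  L3 → S/S on L3; bus BusRd; mem=0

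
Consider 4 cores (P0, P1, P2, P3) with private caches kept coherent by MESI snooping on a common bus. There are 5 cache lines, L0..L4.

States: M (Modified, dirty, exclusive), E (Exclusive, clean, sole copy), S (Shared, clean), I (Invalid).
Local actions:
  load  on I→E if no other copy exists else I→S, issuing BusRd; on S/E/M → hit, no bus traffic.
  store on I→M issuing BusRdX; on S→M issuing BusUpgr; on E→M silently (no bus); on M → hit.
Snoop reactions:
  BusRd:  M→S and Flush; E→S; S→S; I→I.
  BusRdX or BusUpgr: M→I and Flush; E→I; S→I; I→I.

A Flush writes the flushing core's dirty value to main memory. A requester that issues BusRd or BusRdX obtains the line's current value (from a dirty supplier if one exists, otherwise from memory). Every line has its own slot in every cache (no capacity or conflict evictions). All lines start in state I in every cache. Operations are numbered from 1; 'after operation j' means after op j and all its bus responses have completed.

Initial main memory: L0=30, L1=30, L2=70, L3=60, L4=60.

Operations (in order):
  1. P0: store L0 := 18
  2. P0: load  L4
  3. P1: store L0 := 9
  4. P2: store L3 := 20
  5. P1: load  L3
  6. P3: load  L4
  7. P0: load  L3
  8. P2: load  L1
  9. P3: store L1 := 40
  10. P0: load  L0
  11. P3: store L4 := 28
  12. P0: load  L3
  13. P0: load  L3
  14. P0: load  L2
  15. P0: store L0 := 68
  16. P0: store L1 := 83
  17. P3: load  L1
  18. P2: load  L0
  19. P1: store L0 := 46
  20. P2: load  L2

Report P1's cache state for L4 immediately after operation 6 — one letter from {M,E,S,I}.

state = I

[1] P0: store L0 := 18 | P0:M(18), P1:I, P2:I, P3:I | bus: BusRdX
[2] P0: load  L4 | P0:E(60), P1:I, P2:I, P3:I | bus: BusRd
[3] P1: store L0 := 9 | P0:I, P1:M(9), P2:I, P3:I | bus: BusRdX,Flush
[4] P2: store L3 := 20 | P0:I, P1:I, P2:M(20), P3:I | bus: BusRdX
[5] P1: load  L3 | P0:I, P1:S(20), P2:S(20), P3:I | bus: BusRd,Flush
[6] P3: load  L4 | P0:S(60), P1:I, P2:I, P3:S(60) | bus: BusRd
[7] P0: load  L3 | P0:S(20), P1:S(20), P2:S(20), P3:I | bus: BusRd
[8] P2: load  L1 | P0:I, P1:I, P2:E(30), P3:I | bus: BusRd
[9] P3: store L1 := 40 | P0:I, P1:I, P2:I, P3:M(40) | bus: BusRdX
[10] P0: load  L0 | P0:S(9), P1:S(9), P2:I, P3:I | bus: BusRd,Flush
[11] P3: store L4 := 28 | P0:I, P1:I, P2:I, P3:M(28) | bus: BusUpgr
[12] P0: load  L3 | P0:S(20), P1:S(20), P2:S(20), P3:I | bus: none
[13] P0: load  L3 | P0:S(20), P1:S(20), P2:S(20), P3:I | bus: none
[14] P0: load  L2 | P0:E(70), P1:I, P2:I, P3:I | bus: BusRd
[15] P0: store L0 := 68 | P0:M(68), P1:I, P2:I, P3:I | bus: BusUpgr
[16] P0: store L1 := 83 | P0:M(83), P1:I, P2:I, P3:I | bus: BusRdX,Flush
[17] P3: load  L1 | P0:S(83), P1:I, P2:I, P3:S(83) | bus: BusRd,Flush
[18] P2: load  L0 | P0:S(68), P1:I, P2:S(68), P3:I | bus: BusRd,Flush
[19] P1: store L0 := 46 | P0:I, P1:M(46), P2:I, P3:I | bus: BusRdX
[20] P2: load  L2 | P0:S(70), P1:I, P2:S(70), P3:I | bus: BusRd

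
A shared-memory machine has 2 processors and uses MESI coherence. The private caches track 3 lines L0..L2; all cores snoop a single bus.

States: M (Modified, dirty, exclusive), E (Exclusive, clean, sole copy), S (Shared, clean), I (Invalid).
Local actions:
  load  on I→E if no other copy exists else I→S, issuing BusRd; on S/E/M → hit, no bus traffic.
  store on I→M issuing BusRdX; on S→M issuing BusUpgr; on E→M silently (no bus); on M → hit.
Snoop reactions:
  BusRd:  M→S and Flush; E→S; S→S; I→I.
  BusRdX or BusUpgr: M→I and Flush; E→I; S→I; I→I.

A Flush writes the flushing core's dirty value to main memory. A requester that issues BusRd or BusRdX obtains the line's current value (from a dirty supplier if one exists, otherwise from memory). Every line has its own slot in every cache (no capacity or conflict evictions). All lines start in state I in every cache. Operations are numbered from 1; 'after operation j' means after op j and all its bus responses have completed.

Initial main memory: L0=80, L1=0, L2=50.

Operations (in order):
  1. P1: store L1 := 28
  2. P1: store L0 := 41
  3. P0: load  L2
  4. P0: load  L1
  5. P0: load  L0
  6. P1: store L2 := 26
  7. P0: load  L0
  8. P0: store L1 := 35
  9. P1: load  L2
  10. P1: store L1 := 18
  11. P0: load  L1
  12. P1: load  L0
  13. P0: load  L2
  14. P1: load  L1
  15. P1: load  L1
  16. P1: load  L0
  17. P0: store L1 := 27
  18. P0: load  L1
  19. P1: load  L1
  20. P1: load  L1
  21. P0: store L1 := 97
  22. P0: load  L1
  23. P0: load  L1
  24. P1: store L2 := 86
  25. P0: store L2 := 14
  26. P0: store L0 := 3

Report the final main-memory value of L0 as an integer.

memory[L0] = 41

[1] P1: store L1 := 28 | P0:I, P1:M(28) | bus: BusRdX
[2] P1: store L0 := 41 | P0:I, P1:M(41) | bus: BusRdX
[3] P0: load  L2 | P0:E(50), P1:I | bus: BusRd
[4] P0: load  L1 | P0:S(28), P1:S(28) | bus: BusRd,Flush
[5] P0: load  L0 | P0:S(41), P1:S(41) | bus: BusRd,Flush
[6] P1: store L2 := 26 | P0:I, P1:M(26) | bus: BusRdX
[7] P0: load  L0 | P0:S(41), P1:S(41) | bus: none
[8] P0: store L1 := 35 | P0:M(35), P1:I | bus: BusUpgr
[9] P1: load  L2 | P0:I, P1:M(26) | bus: none
[10] P1: store L1 := 18 | P0:I, P1:M(18) | bus: BusRdX,Flush
[11] P0: load  L1 | P0:S(18), P1:S(18) | bus: BusRd,Flush
[12] P1: load  L0 | P0:S(41), P1:S(41) | bus: none
[13] P0: load  L2 | P0:S(26), P1:S(26) | bus: BusRd,Flush
[14] P1: load  L1 | P0:S(18), P1:S(18) | bus: none
[15] P1: load  L1 | P0:S(18), P1:S(18) | bus: none
[16] P1: load  L0 | P0:S(41), P1:S(41) | bus: none
[17] P0: store L1 := 27 | P0:M(27), P1:I | bus: BusUpgr
[18] P0: load  L1 | P0:M(27), P1:I | bus: none
[19] P1: load  L1 | P0:S(27), P1:S(27) | bus: BusRd,Flush
[20] P1: load  L1 | P0:S(27), P1:S(27) | bus: none
[21] P0: store L1 := 97 | P0:M(97), P1:I | bus: BusUpgr
[22] P0: load  L1 | P0:M(97), P1:I | bus: none
[23] P0: load  L1 | P0:M(97), P1:I | bus: none
[24] P1: store L2 := 86 | P0:I, P1:M(86) | bus: BusUpgr
[25] P0: store L2 := 14 | P0:M(14), P1:I | bus: BusRdX,Flush
[26] P0: store L0 := 3 | P0:M(3), P1:I | bus: BusUpgr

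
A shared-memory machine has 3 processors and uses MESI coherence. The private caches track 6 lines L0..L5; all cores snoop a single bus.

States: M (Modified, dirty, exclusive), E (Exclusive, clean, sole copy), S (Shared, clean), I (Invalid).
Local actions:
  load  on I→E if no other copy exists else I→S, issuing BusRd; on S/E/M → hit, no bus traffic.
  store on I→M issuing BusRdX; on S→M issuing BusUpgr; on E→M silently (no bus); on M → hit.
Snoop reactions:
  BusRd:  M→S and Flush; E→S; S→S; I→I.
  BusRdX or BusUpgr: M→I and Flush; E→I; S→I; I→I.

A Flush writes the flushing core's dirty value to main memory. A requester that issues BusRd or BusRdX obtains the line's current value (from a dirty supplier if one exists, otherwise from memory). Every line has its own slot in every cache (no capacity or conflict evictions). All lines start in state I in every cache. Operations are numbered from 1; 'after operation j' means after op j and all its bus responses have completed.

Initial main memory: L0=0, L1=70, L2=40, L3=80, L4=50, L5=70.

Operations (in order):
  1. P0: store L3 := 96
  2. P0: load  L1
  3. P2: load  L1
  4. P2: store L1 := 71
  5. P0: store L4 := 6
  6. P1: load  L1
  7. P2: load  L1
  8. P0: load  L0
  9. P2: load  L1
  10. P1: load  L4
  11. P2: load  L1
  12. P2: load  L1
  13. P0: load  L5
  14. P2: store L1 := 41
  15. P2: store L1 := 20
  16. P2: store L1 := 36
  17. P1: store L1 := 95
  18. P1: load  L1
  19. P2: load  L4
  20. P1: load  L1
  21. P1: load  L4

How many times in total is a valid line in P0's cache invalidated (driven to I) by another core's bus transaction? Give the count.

invalidations = 1

step 1: P0: store L3 := 96  ⟶  MII  (L3)  txn=BusRdX  M[L3]=80
step 2: P0: load  L1  ⟶  EII  (L1)  txn=BusRd  M[L1]=70
step 3: P2: load  L1  ⟶  SIS  (L1)  txn=BusRd  M[L1]=70
step 4: P2: store L1 := 71  ⟶  IIM  (L1)  txn=BusUpgr  M[L1]=70
step 5: P0: store L4 := 6  ⟶  MII  (L4)  txn=BusRdX  M[L4]=50
step 6: P1: load  L1  ⟶  ISS  (L1)  txn=BusRd+Flush  M[L1]=71
step 7: P2: load  L1  ⟶  ISS  (L1)  txn=∅  M[L1]=71
step 8: P0: load  L0  ⟶  EII  (L0)  txn=BusRd  M[L0]=0
step 9: P2: load  L1  ⟶  ISS  (L1)  txn=∅  M[L1]=71
step 10: P1: load  L4  ⟶  SSI  (L4)  txn=BusRd+Flush  M[L4]=6
step 11: P2: load  L1  ⟶  ISS  (L1)  txn=∅  M[L1]=71
step 12: P2: load  L1  ⟶  ISS  (L1)  txn=∅  M[L1]=71
step 13: P0: load  L5  ⟶  EII  (L5)  txn=BusRd  M[L5]=70
step 14: P2: store L1 := 41  ⟶  IIM  (L1)  txn=BusUpgr  M[L1]=71
step 15: P2: store L1 := 20  ⟶  IIM  (L1)  txn=∅  M[L1]=71
step 16: P2: store L1 := 36  ⟶  IIM  (L1)  txn=∅  M[L1]=71
step 17: P1: store L1 := 95  ⟶  IMI  (L1)  txn=BusRdX+Flush  M[L1]=36
step 18: P1: load  L1  ⟶  IMI  (L1)  txn=∅  M[L1]=36
step 19: P2: load  L4  ⟶  SSS  (L4)  txn=BusRd  M[L4]=6
step 20: P1: load  L1  ⟶  IMI  (L1)  txn=∅  M[L1]=36
step 21: P1: load  L4  ⟶  SSS  (L4)  txn=∅  M[L4]=6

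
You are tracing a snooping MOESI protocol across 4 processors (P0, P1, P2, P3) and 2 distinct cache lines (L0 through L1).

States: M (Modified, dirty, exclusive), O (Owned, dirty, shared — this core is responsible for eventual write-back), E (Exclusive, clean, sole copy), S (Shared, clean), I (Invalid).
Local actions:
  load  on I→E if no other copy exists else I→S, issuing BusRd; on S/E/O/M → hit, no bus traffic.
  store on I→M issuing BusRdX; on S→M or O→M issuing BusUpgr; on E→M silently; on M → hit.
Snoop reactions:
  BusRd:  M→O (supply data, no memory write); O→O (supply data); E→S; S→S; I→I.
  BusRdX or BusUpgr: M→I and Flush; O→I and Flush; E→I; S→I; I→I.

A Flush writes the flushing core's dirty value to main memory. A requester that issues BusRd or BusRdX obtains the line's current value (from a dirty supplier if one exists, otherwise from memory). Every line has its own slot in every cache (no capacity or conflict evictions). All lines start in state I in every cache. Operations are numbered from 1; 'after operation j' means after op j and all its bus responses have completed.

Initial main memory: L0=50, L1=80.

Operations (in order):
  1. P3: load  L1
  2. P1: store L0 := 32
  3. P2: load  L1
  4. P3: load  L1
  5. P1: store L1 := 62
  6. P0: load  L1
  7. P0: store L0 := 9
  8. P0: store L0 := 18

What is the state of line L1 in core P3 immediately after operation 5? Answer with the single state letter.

  op1 P3: load  L1 → I/I/I/E on L1; bus BusRd; mem=80
  op2 P1: store L0 := 32 → I/M/I/I on L0; bus BusRdX; mem=50
  op3 P2: load  L1 → I/I/S/S on L1; bus BusRd; mem=80
  op4 P3: load  L1 → I/I/S/S on L1; bus (none); mem=80
  op5 P1: store L1 := 62 → I/M/I/I on L1; bus BusRdX; mem=80
  op6 P0: load  L1 → S/O/I/I on L1; bus BusRd; mem=80
  op7 P0: store L0 := 9 → M/I/I/I on L0; bus BusRdX Flush; mem=32
  op8 P0: store L0 := 18 → M/I/I/I on L0; bus (none); mem=32

state = I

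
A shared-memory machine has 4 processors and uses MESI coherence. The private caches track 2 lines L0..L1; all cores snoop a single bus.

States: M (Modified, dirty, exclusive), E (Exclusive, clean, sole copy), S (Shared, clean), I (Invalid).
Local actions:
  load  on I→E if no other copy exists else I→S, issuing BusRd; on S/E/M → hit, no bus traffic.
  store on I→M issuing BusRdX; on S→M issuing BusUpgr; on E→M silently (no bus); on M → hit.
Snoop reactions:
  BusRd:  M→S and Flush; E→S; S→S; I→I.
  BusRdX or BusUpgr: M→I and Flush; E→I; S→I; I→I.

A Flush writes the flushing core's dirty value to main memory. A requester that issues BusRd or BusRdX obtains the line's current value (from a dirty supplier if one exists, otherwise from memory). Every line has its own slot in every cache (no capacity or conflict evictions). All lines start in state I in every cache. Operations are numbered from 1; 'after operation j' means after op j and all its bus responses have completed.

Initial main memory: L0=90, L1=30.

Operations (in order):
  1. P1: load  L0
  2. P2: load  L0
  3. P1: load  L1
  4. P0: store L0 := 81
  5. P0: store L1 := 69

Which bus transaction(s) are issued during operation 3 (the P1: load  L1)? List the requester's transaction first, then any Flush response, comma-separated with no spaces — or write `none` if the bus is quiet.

bus = BusRd

  op1 P1: load  L0 → I/E/I/I on L0; bus BusRd; mem=90
  op2 P2: load  L0 → I/S/S/I on L0; bus BusRd; mem=90
  op3 P1: load  L1 → I/E/I/I on L1; bus BusRd; mem=30
  op4 P0: store L0 := 81 → M/I/I/I on L0; bus BusRdX; mem=90
  op5 P0: store L1 := 69 → M/I/I/I on L1; bus BusRdX; mem=30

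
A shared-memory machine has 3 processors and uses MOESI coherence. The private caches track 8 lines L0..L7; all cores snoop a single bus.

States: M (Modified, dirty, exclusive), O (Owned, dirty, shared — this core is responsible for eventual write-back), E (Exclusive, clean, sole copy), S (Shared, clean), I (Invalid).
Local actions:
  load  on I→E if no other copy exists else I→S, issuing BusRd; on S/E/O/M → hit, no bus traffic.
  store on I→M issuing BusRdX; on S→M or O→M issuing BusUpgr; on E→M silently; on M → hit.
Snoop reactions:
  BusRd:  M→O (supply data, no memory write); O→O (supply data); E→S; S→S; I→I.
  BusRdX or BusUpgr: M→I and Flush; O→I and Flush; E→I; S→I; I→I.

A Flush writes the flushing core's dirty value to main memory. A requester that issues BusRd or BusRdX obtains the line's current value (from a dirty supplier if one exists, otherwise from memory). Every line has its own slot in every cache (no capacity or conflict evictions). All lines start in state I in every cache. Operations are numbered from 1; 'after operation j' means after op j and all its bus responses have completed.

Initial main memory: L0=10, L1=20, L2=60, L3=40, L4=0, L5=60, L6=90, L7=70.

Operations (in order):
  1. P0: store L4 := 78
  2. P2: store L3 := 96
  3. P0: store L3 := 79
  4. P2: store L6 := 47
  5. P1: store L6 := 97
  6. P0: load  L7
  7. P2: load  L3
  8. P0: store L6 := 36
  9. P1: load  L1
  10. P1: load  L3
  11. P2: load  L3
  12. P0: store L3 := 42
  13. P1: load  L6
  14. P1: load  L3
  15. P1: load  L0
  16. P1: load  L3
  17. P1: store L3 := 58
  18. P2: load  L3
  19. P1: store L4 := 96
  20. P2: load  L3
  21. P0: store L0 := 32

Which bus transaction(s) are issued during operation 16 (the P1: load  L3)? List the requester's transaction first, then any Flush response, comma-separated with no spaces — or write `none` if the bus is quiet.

bus = none

[1] P0: store L4 := 78 | P0:M(78), P1:I, P2:I | bus: BusRdX
[2] P2: store L3 := 96 | P0:I, P1:I, P2:M(96) | bus: BusRdX
[3] P0: store L3 := 79 | P0:M(79), P1:I, P2:I | bus: BusRdX,Flush
[4] P2: store L6 := 47 | P0:I, P1:I, P2:M(47) | bus: BusRdX
[5] P1: store L6 := 97 | P0:I, P1:M(97), P2:I | bus: BusRdX,Flush
[6] P0: load  L7 | P0:E(70), P1:I, P2:I | bus: BusRd
[7] P2: load  L3 | P0:O(79), P1:I, P2:S(79) | bus: BusRd
[8] P0: store L6 := 36 | P0:M(36), P1:I, P2:I | bus: BusRdX,Flush
[9] P1: load  L1 | P0:I, P1:E(20), P2:I | bus: BusRd
[10] P1: load  L3 | P0:O(79), P1:S(79), P2:S(79) | bus: BusRd
[11] P2: load  L3 | P0:O(79), P1:S(79), P2:S(79) | bus: none
[12] P0: store L3 := 42 | P0:M(42), P1:I, P2:I | bus: BusUpgr
[13] P1: load  L6 | P0:O(36), P1:S(36), P2:I | bus: BusRd
[14] P1: load  L3 | P0:O(42), P1:S(42), P2:I | bus: BusRd
[15] P1: load  L0 | P0:I, P1:E(10), P2:I | bus: BusRd
[16] P1: load  L3 | P0:O(42), P1:S(42), P2:I | bus: none
[17] P1: store L3 := 58 | P0:I, P1:M(58), P2:I | bus: BusUpgr,Flush
[18] P2: load  L3 | P0:I, P1:O(58), P2:S(58) | bus: BusRd
[19] P1: store L4 := 96 | P0:I, P1:M(96), P2:I | bus: BusRdX,Flush
[20] P2: load  L3 | P0:I, P1:O(58), P2:S(58) | bus: none
[21] P0: store L0 := 32 | P0:M(32), P1:I, P2:I | bus: BusRdX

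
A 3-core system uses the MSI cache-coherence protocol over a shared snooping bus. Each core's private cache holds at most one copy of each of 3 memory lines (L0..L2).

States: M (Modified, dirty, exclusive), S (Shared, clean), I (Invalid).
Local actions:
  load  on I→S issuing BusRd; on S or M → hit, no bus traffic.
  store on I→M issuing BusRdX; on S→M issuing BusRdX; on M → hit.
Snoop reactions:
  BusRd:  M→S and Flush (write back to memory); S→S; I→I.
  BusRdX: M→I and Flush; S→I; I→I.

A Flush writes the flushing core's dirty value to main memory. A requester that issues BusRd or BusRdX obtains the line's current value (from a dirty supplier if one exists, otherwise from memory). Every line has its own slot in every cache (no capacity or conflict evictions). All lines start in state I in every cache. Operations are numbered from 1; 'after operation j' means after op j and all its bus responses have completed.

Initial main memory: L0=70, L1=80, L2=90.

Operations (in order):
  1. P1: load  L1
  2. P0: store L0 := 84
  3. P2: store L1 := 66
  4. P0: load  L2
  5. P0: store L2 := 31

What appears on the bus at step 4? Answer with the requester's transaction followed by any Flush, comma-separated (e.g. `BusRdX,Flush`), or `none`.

bus = BusRd

1. P1: load  L1  bus=[BusRd]  L1: P0=I P1=S P2=I  mem[L1]=80
2. P0: store L0 := 84  bus=[BusRdX]  L0: P0=M P1=I P2=I  mem[L0]=70
3. P2: store L1 := 66  bus=[BusRdX]  L1: P0=I P1=I P2=M  mem[L1]=80
4. P0: load  L2  bus=[BusRd]  L2: P0=S P1=I P2=I  mem[L2]=90
5. P0: store L2 := 31  bus=[BusRdX]  L2: P0=M P1=I P2=I  mem[L2]=90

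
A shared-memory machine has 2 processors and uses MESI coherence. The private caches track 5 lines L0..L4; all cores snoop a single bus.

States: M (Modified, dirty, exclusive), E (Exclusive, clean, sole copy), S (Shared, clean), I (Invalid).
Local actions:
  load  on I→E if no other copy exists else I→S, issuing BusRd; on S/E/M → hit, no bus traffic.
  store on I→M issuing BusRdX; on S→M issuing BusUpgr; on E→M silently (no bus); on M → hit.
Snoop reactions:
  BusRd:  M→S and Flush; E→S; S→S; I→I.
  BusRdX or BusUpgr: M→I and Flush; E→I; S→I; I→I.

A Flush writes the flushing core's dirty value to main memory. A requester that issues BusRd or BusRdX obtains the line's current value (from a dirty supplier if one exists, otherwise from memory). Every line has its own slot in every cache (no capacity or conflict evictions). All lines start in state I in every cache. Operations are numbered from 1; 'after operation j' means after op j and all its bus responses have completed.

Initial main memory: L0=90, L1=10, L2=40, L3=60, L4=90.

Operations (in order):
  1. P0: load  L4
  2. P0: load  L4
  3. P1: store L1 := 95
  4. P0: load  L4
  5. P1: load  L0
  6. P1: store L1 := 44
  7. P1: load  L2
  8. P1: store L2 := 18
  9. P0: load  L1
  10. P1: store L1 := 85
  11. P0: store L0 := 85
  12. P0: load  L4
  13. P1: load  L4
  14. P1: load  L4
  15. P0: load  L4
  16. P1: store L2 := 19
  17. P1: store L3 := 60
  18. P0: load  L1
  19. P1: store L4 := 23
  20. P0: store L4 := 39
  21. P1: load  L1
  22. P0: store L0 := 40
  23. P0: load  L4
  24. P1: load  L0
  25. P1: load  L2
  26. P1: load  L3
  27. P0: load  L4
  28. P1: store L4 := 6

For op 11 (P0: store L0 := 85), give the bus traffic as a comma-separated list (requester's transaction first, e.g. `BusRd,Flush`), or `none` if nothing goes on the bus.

1. P0: load  L4  bus=[BusRd]  L4: P0=E P1=I  mem[L4]=90
2. P0: load  L4  bus=[-]  L4: P0=E P1=I  mem[L4]=90
3. P1: store L1 := 95  bus=[BusRdX]  L1: P0=I P1=M  mem[L1]=10
4. P0: load  L4  bus=[-]  L4: P0=E P1=I  mem[L4]=90
5. P1: load  L0  bus=[BusRd]  L0: P0=I P1=E  mem[L0]=90
6. P1: store L1 := 44  bus=[-]  L1: P0=I P1=M  mem[L1]=10
7. P1: load  L2  bus=[BusRd]  L2: P0=I P1=E  mem[L2]=40
8. P1: store L2 := 18  bus=[-]  L2: P0=I P1=M  mem[L2]=40
9. P0: load  L1  bus=[BusRd,Flush]  L1: P0=S P1=S  mem[L1]=44
10. P1: store L1 := 85  bus=[BusUpgr]  L1: P0=I P1=M  mem[L1]=44
11. P0: store L0 := 85  bus=[BusRdX]  L0: P0=M P1=I  mem[L0]=90
12. P0: load  L4  bus=[-]  L4: P0=E P1=I  mem[L4]=90
13. P1: load  L4  bus=[BusRd]  L4: P0=S P1=S  mem[L4]=90
14. P1: load  L4  bus=[-]  L4: P0=S P1=S  mem[L4]=90
15. P0: load  L4  bus=[-]  L4: P0=S P1=S  mem[L4]=90
16. P1: store L2 := 19  bus=[-]  L2: P0=I P1=M  mem[L2]=40
17. P1: store L3 := 60  bus=[BusRdX]  L3: P0=I P1=M  mem[L3]=60
18. P0: load  L1  bus=[BusRd,Flush]  L1: P0=S P1=S  mem[L1]=85
19. P1: store L4 := 23  bus=[BusUpgr]  L4: P0=I P1=M  mem[L4]=90
20. P0: store L4 := 39  bus=[BusRdX,Flush]  L4: P0=M P1=I  mem[L4]=23
21. P1: load  L1  bus=[-]  L1: P0=S P1=S  mem[L1]=85
22. P0: store L0 := 40  bus=[-]  L0: P0=M P1=I  mem[L0]=90
23. P0: load  L4  bus=[-]  L4: P0=M P1=I  mem[L4]=23
24. P1: load  L0  bus=[BusRd,Flush]  L0: P0=S P1=S  mem[L0]=40
25. P1: load  L2  bus=[-]  L2: P0=I P1=M  mem[L2]=40
26. P1: load  L3  bus=[-]  L3: P0=I P1=M  mem[L3]=60
27. P0: load  L4  bus=[-]  L4: P0=M P1=I  mem[L4]=23
28. P1: store L4 := 6  bus=[BusRdX,Flush]  L4: P0=I P1=M  mem[L4]=39

bus = BusRdX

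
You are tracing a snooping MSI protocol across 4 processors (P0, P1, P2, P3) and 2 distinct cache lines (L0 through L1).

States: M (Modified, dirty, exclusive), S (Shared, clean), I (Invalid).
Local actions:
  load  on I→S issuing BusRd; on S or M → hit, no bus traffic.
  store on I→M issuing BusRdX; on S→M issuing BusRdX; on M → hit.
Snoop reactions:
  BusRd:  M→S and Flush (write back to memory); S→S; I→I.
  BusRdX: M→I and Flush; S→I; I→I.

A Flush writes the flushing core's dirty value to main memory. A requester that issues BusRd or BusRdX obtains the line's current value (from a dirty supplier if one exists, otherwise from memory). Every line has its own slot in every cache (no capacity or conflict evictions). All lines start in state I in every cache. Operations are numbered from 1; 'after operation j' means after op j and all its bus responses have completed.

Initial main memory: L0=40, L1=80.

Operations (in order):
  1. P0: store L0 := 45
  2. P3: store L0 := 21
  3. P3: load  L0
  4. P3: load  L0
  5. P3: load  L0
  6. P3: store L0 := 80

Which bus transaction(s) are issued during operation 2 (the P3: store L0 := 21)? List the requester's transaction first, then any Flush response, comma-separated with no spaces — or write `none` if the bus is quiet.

step 1: P0: store L0 := 45  ⟶  MIII  (L0)  txn=BusRdX  M[L0]=40
step 2: P3: store L0 := 21  ⟶  IIIM  (L0)  txn=BusRdX+Flush  M[L0]=45
step 3: P3: load  L0  ⟶  IIIM  (L0)  txn=∅  M[L0]=45
step 4: P3: load  L0  ⟶  IIIM  (L0)  txn=∅  M[L0]=45
step 5: P3: load  L0  ⟶  IIIM  (L0)  txn=∅  M[L0]=45
step 6: P3: store L0 := 80  ⟶  IIIM  (L0)  txn=∅  M[L0]=45

bus = BusRdX,Flush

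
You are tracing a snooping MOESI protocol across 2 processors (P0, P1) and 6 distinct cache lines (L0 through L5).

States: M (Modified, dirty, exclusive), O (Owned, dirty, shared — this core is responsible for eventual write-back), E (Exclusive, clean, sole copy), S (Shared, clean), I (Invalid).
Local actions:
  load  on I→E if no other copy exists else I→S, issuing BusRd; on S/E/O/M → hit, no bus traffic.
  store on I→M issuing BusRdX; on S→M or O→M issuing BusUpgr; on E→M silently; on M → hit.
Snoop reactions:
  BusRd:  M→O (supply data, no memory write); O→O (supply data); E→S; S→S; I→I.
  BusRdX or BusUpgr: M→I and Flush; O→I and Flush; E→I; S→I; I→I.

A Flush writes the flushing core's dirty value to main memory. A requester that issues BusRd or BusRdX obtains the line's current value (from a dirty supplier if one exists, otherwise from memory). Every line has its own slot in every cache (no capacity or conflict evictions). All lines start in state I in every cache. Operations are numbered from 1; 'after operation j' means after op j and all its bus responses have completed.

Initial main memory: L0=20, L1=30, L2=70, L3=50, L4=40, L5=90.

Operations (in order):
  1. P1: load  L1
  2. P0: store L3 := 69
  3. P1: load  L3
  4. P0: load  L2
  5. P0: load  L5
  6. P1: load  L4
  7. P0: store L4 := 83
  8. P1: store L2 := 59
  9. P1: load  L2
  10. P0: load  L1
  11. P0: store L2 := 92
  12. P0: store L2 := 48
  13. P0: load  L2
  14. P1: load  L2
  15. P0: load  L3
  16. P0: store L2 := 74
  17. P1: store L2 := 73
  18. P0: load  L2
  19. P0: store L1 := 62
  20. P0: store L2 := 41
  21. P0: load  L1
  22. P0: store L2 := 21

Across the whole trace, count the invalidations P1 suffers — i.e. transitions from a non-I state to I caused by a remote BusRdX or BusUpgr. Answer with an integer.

[1] P1: load  L1 | P0:I, P1:E(30) | bus: BusRd
[2] P0: store L3 := 69 | P0:M(69), P1:I | bus: BusRdX
[3] P1: load  L3 | P0:O(69), P1:S(69) | bus: BusRd
[4] P0: load  L2 | P0:E(70), P1:I | bus: BusRd
[5] P0: load  L5 | P0:E(90), P1:I | bus: BusRd
[6] P1: load  L4 | P0:I, P1:E(40) | bus: BusRd
[7] P0: store L4 := 83 | P0:M(83), P1:I | bus: BusRdX
[8] P1: store L2 := 59 | P0:I, P1:M(59) | bus: BusRdX
[9] P1: load  L2 | P0:I, P1:M(59) | bus: none
[10] P0: load  L1 | P0:S(30), P1:S(30) | bus: BusRd
[11] P0: store L2 := 92 | P0:M(92), P1:I | bus: BusRdX,Flush
[12] P0: store L2 := 48 | P0:M(48), P1:I | bus: none
[13] P0: load  L2 | P0:M(48), P1:I | bus: none
[14] P1: load  L2 | P0:O(48), P1:S(48) | bus: BusRd
[15] P0: load  L3 | P0:O(69), P1:S(69) | bus: none
[16] P0: store L2 := 74 | P0:M(74), P1:I | bus: BusUpgr
[17] P1: store L2 := 73 | P0:I, P1:M(73) | bus: BusRdX,Flush
[18] P0: load  L2 | P0:S(73), P1:O(73) | bus: BusRd
[19] P0: store L1 := 62 | P0:M(62), P1:I | bus: BusUpgr
[20] P0: store L2 := 41 | P0:M(41), P1:I | bus: BusUpgr,Flush
[21] P0: load  L1 | P0:M(62), P1:I | bus: none
[22] P0: store L2 := 21 | P0:M(21), P1:I | bus: none

invalidations = 5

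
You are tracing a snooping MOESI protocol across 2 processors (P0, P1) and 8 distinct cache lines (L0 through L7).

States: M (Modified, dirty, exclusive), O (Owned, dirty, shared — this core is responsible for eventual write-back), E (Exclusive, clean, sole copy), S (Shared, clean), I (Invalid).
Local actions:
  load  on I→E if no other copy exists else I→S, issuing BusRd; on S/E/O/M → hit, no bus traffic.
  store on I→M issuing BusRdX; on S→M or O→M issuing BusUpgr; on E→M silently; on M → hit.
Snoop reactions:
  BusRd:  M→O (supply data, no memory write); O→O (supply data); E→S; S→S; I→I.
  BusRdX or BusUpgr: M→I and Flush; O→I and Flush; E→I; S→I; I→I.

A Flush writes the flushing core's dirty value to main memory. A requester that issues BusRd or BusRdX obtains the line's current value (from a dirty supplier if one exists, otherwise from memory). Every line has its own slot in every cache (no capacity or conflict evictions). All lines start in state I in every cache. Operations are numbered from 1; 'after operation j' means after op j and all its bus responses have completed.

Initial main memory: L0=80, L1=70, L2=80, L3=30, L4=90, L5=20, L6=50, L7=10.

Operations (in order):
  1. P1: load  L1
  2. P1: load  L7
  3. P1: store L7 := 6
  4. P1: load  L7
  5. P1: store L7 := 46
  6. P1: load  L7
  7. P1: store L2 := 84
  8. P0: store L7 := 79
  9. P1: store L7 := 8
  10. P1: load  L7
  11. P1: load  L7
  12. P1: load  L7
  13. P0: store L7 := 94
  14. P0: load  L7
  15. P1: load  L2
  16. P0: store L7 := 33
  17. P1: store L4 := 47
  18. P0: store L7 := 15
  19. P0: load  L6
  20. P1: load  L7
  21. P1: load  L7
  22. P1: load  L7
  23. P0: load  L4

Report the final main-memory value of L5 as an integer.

  op1 P1: load  L1 → I/E on L1; bus BusRd; mem=70
  op2 P1: load  L7 → I/E on L7; bus BusRd; mem=10
  op3 P1: store L7 := 6 → I/M on L7; bus (none); mem=10
  op4 P1: load  L7 → I/M on L7; bus (none); mem=10
  op5 P1: store L7 := 46 → I/M on L7; bus (none); mem=10
  op6 P1: load  L7 → I/M on L7; bus (none); mem=10
  op7 P1: store L2 := 84 → I/M on L2; bus BusRdX; mem=80
  op8 P0: store L7 := 79 → M/I on L7; bus BusRdX Flush; mem=46
  op9 P1: store L7 := 8 → I/M on L7; bus BusRdX Flush; mem=79
  op10 P1: load  L7 → I/M on L7; bus (none); mem=79
  op11 P1: load  L7 → I/M on L7; bus (none); mem=79
  op12 P1: load  L7 → I/M on L7; bus (none); mem=79
  op13 P0: store L7 := 94 → M/I on L7; bus BusRdX Flush; mem=8
  op14 P0: load  L7 → M/I on L7; bus (none); mem=8
  op15 P1: load  L2 → I/M on L2; bus (none); mem=80
  op16 P0: store L7 := 33 → M/I on L7; bus (none); mem=8
  op17 P1: store L4 := 47 → I/M on L4; bus BusRdX; mem=90
  op18 P0: store L7 := 15 → M/I on L7; bus (none); mem=8
  op19 P0: load  L6 → E/I on L6; bus BusRd; mem=50
  op20 P1: load  L7 → O/S on L7; bus BusRd; mem=8
  op21 P1: load  L7 → O/S on L7; bus (none); mem=8
  op22 P1: load  L7 → O/S on L7; bus (none); mem=8
  op23 P0: load  L4 → S/O on L4; bus BusRd; mem=90

memory[L5] = 20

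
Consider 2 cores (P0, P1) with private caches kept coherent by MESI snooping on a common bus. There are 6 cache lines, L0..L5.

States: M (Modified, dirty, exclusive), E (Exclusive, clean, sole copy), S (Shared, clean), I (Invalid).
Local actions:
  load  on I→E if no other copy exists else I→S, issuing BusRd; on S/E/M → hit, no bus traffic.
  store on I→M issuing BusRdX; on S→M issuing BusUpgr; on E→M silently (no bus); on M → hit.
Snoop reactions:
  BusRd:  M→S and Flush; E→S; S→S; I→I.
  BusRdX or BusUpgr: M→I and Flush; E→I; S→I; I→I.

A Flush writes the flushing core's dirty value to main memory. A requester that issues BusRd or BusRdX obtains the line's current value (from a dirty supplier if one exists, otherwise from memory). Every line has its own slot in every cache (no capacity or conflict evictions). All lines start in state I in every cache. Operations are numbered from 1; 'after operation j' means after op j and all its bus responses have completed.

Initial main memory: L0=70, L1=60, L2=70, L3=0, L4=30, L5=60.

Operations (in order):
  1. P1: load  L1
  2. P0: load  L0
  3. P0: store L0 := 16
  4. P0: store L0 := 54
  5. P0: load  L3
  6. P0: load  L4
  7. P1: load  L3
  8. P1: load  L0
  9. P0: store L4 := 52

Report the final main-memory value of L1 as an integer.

1. P1: load  L1  bus=[BusRd]  L1: P0=I P1=E  mem[L1]=60
2. P0: load  L0  bus=[BusRd]  L0: P0=E P1=I  mem[L0]=70
3. P0: store L0 := 16  bus=[-]  L0: P0=M P1=I  mem[L0]=70
4. P0: store L0 := 54  bus=[-]  L0: P0=M P1=I  mem[L0]=70
5. P0: load  L3  bus=[BusRd]  L3: P0=E P1=I  mem[L3]=0
6. P0: load  L4  bus=[BusRd]  L4: P0=E P1=I  mem[L4]=30
7. P1: load  L3  bus=[BusRd]  L3: P0=S P1=S  mem[L3]=0
8. P1: load  L0  bus=[BusRd,Flush]  L0: P0=S P1=S  mem[L0]=54
9. P0: store L4 := 52  bus=[-]  L4: P0=M P1=I  mem[L4]=30

memory[L1] = 60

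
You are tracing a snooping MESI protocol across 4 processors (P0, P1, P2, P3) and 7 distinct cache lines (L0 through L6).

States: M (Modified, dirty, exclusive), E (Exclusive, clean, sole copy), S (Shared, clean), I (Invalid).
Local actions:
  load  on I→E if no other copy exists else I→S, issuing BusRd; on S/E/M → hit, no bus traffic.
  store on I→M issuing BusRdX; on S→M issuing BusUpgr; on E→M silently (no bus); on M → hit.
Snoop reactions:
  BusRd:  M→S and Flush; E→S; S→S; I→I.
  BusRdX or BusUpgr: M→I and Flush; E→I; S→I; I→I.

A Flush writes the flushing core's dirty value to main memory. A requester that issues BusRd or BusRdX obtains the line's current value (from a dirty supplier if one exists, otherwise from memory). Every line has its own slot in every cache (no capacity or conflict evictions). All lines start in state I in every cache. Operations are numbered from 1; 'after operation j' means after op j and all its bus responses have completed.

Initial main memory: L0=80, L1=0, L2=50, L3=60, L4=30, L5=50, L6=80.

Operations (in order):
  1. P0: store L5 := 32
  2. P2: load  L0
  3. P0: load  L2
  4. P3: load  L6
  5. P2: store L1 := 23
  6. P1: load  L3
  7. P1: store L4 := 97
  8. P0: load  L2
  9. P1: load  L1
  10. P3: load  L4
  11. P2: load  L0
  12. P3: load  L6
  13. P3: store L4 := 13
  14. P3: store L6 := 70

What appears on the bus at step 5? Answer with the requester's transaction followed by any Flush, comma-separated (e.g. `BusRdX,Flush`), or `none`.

1. P0: store L5 := 32  bus=[BusRdX]  L5: P0=M P1=I P2=I P3=I  mem[L5]=50
2. P2: load  L0  bus=[BusRd]  L0: P0=I P1=I P2=E P3=I  mem[L0]=80
3. P0: load  L2  bus=[BusRd]  L2: P0=E P1=I P2=I P3=I  mem[L2]=50
4. P3: load  L6  bus=[BusRd]  L6: P0=I P1=I P2=I P3=E  mem[L6]=80
5. P2: store L1 := 23  bus=[BusRdX]  L1: P0=I P1=I P2=M P3=I  mem[L1]=0
6. P1: load  L3  bus=[BusRd]  L3: P0=I P1=E P2=I P3=I  mem[L3]=60
7. P1: store L4 := 97  bus=[BusRdX]  L4: P0=I P1=M P2=I P3=I  mem[L4]=30
8. P0: load  L2  bus=[-]  L2: P0=E P1=I P2=I P3=I  mem[L2]=50
9. P1: load  L1  bus=[BusRd,Flush]  L1: P0=I P1=S P2=S P3=I  mem[L1]=23
10. P3: load  L4  bus=[BusRd,Flush]  L4: P0=I P1=S P2=I P3=S  mem[L4]=97
11. P2: load  L0  bus=[-]  L0: P0=I P1=I P2=E P3=I  mem[L0]=80
12. P3: load  L6  bus=[-]  L6: P0=I P1=I P2=I P3=E  mem[L6]=80
13. P3: store L4 := 13  bus=[BusUpgr]  L4: P0=I P1=I P2=I P3=M  mem[L4]=97
14. P3: store L6 := 70  bus=[-]  L6: P0=I P1=I P2=I P3=M  mem[L6]=80

bus = BusRdX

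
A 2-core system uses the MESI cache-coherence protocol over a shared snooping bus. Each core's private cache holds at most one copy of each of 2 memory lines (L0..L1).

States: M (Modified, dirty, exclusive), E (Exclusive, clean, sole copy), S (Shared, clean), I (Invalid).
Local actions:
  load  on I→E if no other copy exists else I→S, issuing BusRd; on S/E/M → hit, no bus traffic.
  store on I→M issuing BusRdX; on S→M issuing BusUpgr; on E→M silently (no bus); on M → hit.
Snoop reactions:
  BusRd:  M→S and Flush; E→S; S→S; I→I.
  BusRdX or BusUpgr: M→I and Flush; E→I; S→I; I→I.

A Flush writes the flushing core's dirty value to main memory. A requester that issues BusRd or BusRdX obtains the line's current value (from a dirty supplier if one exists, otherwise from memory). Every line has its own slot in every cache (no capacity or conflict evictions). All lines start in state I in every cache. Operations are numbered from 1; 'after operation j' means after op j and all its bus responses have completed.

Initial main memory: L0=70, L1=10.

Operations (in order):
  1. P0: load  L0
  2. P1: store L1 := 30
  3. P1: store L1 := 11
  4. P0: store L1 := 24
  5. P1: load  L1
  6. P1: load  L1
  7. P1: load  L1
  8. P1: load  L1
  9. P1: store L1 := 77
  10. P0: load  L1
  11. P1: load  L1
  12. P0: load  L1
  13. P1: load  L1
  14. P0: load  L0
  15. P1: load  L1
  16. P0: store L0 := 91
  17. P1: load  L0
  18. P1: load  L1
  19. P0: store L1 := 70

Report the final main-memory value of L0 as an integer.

  op1 P0: load  L0 → E/I on L0; bus BusRd; mem=70
  op2 P1: store L1 := 30 → I/M on L1; bus BusRdX; mem=10
  op3 P1: store L1 := 11 → I/M on L1; bus (none); mem=10
  op4 P0: store L1 := 24 → M/I on L1; bus BusRdX Flush; mem=11
  op5 P1: load  L1 → S/S on L1; bus BusRd Flush; mem=24
  op6 P1: load  L1 → S/S on L1; bus (none); mem=24
  op7 P1: load  L1 → S/S on L1; bus (none); mem=24
  op8 P1: load  L1 → S/S on L1; bus (none); mem=24
  op9 P1: store L1 := 77 → I/M on L1; bus BusUpgr; mem=24
  op10 P0: load  L1 → S/S on L1; bus BusRd Flush; mem=77
  op11 P1: load  L1 → S/S on L1; bus (none); mem=77
  op12 P0: load  L1 → S/S on L1; bus (none); mem=77
  op13 P1: load  L1 → S/S on L1; bus (none); mem=77
  op14 P0: load  L0 → E/I on L0; bus (none); mem=70
  op15 P1: load  L1 → S/S on L1; bus (none); mem=77
  op16 P0: store L0 := 91 → M/I on L0; bus (none); mem=70
  op17 P1: load  L0 → S/S on L0; bus BusRd Flush; mem=91
  op18 P1: load  L1 → S/S on L1; bus (none); mem=77
  op19 P0: store L1 := 70 → M/I on L1; bus BusUpgr; mem=77

memory[L0] = 91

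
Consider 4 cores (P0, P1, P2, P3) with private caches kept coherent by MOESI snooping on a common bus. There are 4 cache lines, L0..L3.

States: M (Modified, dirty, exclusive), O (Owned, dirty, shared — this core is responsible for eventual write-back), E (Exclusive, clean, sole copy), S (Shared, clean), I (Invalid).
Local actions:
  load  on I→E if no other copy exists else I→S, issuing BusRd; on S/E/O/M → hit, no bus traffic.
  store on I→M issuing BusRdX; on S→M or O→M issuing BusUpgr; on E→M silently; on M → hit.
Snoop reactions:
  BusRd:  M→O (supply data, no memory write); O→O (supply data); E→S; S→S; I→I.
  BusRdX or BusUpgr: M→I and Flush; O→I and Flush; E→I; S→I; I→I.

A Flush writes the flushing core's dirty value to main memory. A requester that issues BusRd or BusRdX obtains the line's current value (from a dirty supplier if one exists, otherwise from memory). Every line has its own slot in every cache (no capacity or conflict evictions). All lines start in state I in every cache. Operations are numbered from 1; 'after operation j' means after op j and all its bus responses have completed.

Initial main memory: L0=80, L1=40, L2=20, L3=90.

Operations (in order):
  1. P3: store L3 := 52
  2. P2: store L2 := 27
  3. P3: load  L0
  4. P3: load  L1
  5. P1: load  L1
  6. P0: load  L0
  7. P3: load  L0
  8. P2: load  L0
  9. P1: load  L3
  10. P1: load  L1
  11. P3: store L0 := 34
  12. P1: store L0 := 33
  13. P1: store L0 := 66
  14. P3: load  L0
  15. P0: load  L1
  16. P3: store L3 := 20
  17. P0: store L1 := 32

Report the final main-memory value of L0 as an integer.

memory[L0] = 34

[1] P3: store L3 := 52 | P0:I, P1:I, P2:I, P3:M(52) | bus: BusRdX
[2] P2: store L2 := 27 | P0:I, P1:I, P2:M(27), P3:I | bus: BusRdX
[3] P3: load  L0 | P0:I, P1:I, P2:I, P3:E(80) | bus: BusRd
[4] P3: load  L1 | P0:I, P1:I, P2:I, P3:E(40) | bus: BusRd
[5] P1: load  L1 | P0:I, P1:S(40), P2:I, P3:S(40) | bus: BusRd
[6] P0: load  L0 | P0:S(80), P1:I, P2:I, P3:S(80) | bus: BusRd
[7] P3: load  L0 | P0:S(80), P1:I, P2:I, P3:S(80) | bus: none
[8] P2: load  L0 | P0:S(80), P1:I, P2:S(80), P3:S(80) | bus: BusRd
[9] P1: load  L3 | P0:I, P1:S(52), P2:I, P3:O(52) | bus: BusRd
[10] P1: load  L1 | P0:I, P1:S(40), P2:I, P3:S(40) | bus: none
[11] P3: store L0 := 34 | P0:I, P1:I, P2:I, P3:M(34) | bus: BusUpgr
[12] P1: store L0 := 33 | P0:I, P1:M(33), P2:I, P3:I | bus: BusRdX,Flush
[13] P1: store L0 := 66 | P0:I, P1:M(66), P2:I, P3:I | bus: none
[14] P3: load  L0 | P0:I, P1:O(66), P2:I, P3:S(66) | bus: BusRd
[15] P0: load  L1 | P0:S(40), P1:S(40), P2:I, P3:S(40) | bus: BusRd
[16] P3: store L3 := 20 | P0:I, P1:I, P2:I, P3:M(20) | bus: BusUpgr
[17] P0: store L1 := 32 | P0:M(32), P1:I, P2:I, P3:I | bus: BusUpgr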